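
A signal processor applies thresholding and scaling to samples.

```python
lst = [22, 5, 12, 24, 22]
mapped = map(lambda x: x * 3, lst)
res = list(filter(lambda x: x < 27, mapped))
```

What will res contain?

Step 1: Map x * 3:
  22 -> 66
  5 -> 15
  12 -> 36
  24 -> 72
  22 -> 66
Step 2: Filter for < 27:
  66: removed
  15: kept
  36: removed
  72: removed
  66: removed
Therefore res = [15].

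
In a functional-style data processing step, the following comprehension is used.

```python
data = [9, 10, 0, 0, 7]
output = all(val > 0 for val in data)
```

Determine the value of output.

Step 1: Check val > 0 for each element in [9, 10, 0, 0, 7]:
  9 > 0: True
  10 > 0: True
  0 > 0: False
  0 > 0: False
  7 > 0: True
Step 2: all() returns False.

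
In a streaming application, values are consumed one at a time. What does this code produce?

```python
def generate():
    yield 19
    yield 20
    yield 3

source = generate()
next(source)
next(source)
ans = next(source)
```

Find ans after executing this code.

Step 1: generate() creates a generator.
Step 2: next(source) yields 19 (consumed and discarded).
Step 3: next(source) yields 20 (consumed and discarded).
Step 4: next(source) yields 3, assigned to ans.
Therefore ans = 3.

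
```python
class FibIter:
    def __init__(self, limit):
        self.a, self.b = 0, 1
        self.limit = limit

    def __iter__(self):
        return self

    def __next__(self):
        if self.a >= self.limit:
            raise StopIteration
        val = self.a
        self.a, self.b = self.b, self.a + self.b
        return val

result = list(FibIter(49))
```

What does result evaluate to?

Step 1: Fibonacci-like sequence (a=0, b=1) until >= 49:
  Yield 0, then a,b = 1,1
  Yield 1, then a,b = 1,2
  Yield 1, then a,b = 2,3
  Yield 2, then a,b = 3,5
  Yield 3, then a,b = 5,8
  Yield 5, then a,b = 8,13
  Yield 8, then a,b = 13,21
  Yield 13, then a,b = 21,34
  Yield 21, then a,b = 34,55
  Yield 34, then a,b = 55,89
Step 2: 55 >= 49, stop.
Therefore result = [0, 1, 1, 2, 3, 5, 8, 13, 21, 34].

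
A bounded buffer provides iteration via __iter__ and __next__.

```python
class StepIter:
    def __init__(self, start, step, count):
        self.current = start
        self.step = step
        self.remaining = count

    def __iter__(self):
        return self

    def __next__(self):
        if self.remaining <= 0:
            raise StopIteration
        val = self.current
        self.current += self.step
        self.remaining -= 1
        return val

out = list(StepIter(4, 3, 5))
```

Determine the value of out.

Step 1: StepIter starts at 4, increments by 3, for 5 steps:
  Yield 4, then current += 3
  Yield 7, then current += 3
  Yield 10, then current += 3
  Yield 13, then current += 3
  Yield 16, then current += 3
Therefore out = [4, 7, 10, 13, 16].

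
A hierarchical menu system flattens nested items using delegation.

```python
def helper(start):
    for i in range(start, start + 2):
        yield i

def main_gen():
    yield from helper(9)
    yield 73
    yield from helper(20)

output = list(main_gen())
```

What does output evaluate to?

Step 1: main_gen() delegates to helper(9):
  yield 9
  yield 10
Step 2: yield 73
Step 3: Delegates to helper(20):
  yield 20
  yield 21
Therefore output = [9, 10, 73, 20, 21].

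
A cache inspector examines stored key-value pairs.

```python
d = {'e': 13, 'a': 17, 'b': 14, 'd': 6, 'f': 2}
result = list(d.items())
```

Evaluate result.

Step 1: d.items() returns (key, value) pairs in insertion order.
Therefore result = [('e', 13), ('a', 17), ('b', 14), ('d', 6), ('f', 2)].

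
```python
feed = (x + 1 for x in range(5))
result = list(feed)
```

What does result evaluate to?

Step 1: For each x in range(5), compute x+1:
  x=0: 0+1 = 1
  x=1: 1+1 = 2
  x=2: 2+1 = 3
  x=3: 3+1 = 4
  x=4: 4+1 = 5
Therefore result = [1, 2, 3, 4, 5].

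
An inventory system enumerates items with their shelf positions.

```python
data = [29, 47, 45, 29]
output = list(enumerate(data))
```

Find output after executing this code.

Step 1: enumerate pairs each element with its index:
  (0, 29)
  (1, 47)
  (2, 45)
  (3, 29)
Therefore output = [(0, 29), (1, 47), (2, 45), (3, 29)].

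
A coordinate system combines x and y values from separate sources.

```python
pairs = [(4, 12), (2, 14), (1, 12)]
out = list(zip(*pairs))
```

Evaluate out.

Step 1: zip(*pairs) transposes: unzips [(4, 12), (2, 14), (1, 12)] into separate sequences.
Step 2: First elements: (4, 2, 1), second elements: (12, 14, 12).
Therefore out = [(4, 2, 1), (12, 14, 12)].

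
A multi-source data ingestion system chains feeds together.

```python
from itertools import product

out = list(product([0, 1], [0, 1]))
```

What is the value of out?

Step 1: product([0, 1], [0, 1]) gives all pairs:
  (0, 0)
  (0, 1)
  (1, 0)
  (1, 1)
Therefore out = [(0, 0), (0, 1), (1, 0), (1, 1)].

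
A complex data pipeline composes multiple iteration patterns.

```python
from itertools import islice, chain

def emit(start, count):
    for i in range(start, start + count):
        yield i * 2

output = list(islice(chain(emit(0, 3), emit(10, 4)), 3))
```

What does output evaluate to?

Step 1: emit(0, 3) yields [0, 2, 4].
Step 2: emit(10, 4) yields [20, 22, 24, 26].
Step 3: chain concatenates: [0, 2, 4, 20, 22, 24, 26].
Step 4: islice takes first 3: [0, 2, 4].
Therefore output = [0, 2, 4].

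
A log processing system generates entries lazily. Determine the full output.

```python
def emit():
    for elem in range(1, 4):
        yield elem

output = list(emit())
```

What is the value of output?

Step 1: The generator yields each value from range(1, 4).
Step 2: list() consumes all yields: [1, 2, 3].
Therefore output = [1, 2, 3].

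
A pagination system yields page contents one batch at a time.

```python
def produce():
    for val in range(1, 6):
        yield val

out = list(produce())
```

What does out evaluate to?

Step 1: The generator yields each value from range(1, 6).
Step 2: list() consumes all yields: [1, 2, 3, 4, 5].
Therefore out = [1, 2, 3, 4, 5].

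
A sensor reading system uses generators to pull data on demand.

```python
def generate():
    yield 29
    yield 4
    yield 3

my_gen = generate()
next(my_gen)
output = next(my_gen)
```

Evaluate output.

Step 1: generate() creates a generator.
Step 2: next(my_gen) yields 29 (consumed and discarded).
Step 3: next(my_gen) yields 4, assigned to output.
Therefore output = 4.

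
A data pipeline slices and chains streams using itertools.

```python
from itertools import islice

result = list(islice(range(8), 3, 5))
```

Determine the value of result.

Step 1: islice(range(8), 3, 5) takes elements at indices [3, 5).
Step 2: Elements: [3, 4].
Therefore result = [3, 4].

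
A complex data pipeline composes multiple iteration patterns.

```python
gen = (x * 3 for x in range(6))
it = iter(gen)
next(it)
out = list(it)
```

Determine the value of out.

Step 1: Generator produces [0, 3, 6, 9, 12, 15].
Step 2: next(it) consumes first element (0).
Step 3: list(it) collects remaining: [3, 6, 9, 12, 15].
Therefore out = [3, 6, 9, 12, 15].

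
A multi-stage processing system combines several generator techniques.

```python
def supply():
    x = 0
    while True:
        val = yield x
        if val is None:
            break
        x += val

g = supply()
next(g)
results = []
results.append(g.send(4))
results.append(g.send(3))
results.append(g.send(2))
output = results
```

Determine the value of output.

Step 1: next(g) -> yield 0.
Step 2: send(4) -> x = 4, yield 4.
Step 3: send(3) -> x = 7, yield 7.
Step 4: send(2) -> x = 9, yield 9.
Therefore output = [4, 7, 9].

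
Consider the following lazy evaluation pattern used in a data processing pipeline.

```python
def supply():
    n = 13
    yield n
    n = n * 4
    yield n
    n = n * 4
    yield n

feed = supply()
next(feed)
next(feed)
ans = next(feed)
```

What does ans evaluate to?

Step 1: Trace through generator execution:
  Yield 1: n starts at 13, yield 13
  Yield 2: n = 13 * 4 = 52, yield 52
  Yield 3: n = 52 * 4 = 208, yield 208
Step 2: First next() gets 13, second next() gets the second value, third next() yields 208.
Therefore ans = 208.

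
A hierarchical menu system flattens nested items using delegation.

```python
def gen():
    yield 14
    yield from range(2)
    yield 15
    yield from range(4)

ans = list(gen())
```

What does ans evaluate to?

Step 1: Trace yields in order:
  yield 14
  yield 0
  yield 1
  yield 15
  yield 0
  yield 1
  yield 2
  yield 3
Therefore ans = [14, 0, 1, 15, 0, 1, 2, 3].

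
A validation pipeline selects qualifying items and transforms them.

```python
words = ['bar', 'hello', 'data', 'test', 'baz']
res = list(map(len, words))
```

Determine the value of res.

Step 1: Map len() to each word:
  'bar' -> 3
  'hello' -> 5
  'data' -> 4
  'test' -> 4
  'baz' -> 3
Therefore res = [3, 5, 4, 4, 3].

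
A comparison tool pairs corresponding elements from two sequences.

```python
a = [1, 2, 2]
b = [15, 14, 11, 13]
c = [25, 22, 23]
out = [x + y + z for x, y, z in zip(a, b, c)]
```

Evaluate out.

Step 1: zip three lists (truncates to shortest, len=3):
  1 + 15 + 25 = 41
  2 + 14 + 22 = 38
  2 + 11 + 23 = 36
Therefore out = [41, 38, 36].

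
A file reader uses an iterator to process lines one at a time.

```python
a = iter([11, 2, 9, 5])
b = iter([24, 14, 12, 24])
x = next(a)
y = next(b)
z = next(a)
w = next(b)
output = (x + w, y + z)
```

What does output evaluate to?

Step 1: a iterates [11, 2, 9, 5], b iterates [24, 14, 12, 24].
Step 2: x = next(a) = 11, y = next(b) = 24.
Step 3: z = next(a) = 2, w = next(b) = 14.
Step 4: output = (11 + 14, 24 + 2) = (25, 26).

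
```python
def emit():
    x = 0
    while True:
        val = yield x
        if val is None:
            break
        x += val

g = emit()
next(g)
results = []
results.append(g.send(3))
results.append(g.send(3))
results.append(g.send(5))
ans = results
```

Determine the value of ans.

Step 1: next(g) -> yield 0.
Step 2: send(3) -> x = 3, yield 3.
Step 3: send(3) -> x = 6, yield 6.
Step 4: send(5) -> x = 11, yield 11.
Therefore ans = [3, 6, 11].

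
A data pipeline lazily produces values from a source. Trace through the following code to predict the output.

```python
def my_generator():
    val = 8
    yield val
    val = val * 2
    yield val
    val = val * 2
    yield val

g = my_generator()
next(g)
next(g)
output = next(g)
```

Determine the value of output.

Step 1: Trace through generator execution:
  Yield 1: val starts at 8, yield 8
  Yield 2: val = 8 * 2 = 16, yield 16
  Yield 3: val = 16 * 2 = 32, yield 32
Step 2: First next() gets 8, second next() gets the second value, third next() yields 32.
Therefore output = 32.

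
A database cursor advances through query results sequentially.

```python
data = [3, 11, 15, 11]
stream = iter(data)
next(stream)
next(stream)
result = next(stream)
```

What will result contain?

Step 1: Create iterator over [3, 11, 15, 11].
Step 2: next() consumes 3.
Step 3: next() consumes 11.
Step 4: next() returns 15.
Therefore result = 15.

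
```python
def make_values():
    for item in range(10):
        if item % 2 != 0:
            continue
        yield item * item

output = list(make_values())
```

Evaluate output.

Step 1: Only yield item**2 when item is divisible by 2:
  item=0: 0 % 2 == 0, yield 0**2 = 0
  item=2: 2 % 2 == 0, yield 2**2 = 4
  item=4: 4 % 2 == 0, yield 4**2 = 16
  item=6: 6 % 2 == 0, yield 6**2 = 36
  item=8: 8 % 2 == 0, yield 8**2 = 64
Therefore output = [0, 4, 16, 36, 64].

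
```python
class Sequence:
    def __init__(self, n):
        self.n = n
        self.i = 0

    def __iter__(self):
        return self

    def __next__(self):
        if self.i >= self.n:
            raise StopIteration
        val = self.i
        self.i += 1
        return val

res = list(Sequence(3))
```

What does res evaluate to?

Step 1: Sequence(3) creates an iterator counting 0 to 2.
Step 2: list() consumes all values: [0, 1, 2].
Therefore res = [0, 1, 2].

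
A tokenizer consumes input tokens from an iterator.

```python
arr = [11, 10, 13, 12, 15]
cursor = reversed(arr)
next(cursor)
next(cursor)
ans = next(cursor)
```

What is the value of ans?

Step 1: reversed([11, 10, 13, 12, 15]) gives iterator: [15, 12, 13, 10, 11].
Step 2: First next() = 15, second next() = 12.
Step 3: Third next() = 13.
Therefore ans = 13.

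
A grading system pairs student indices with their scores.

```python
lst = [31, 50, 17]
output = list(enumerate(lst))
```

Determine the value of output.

Step 1: enumerate pairs each element with its index:
  (0, 31)
  (1, 50)
  (2, 17)
Therefore output = [(0, 31), (1, 50), (2, 17)].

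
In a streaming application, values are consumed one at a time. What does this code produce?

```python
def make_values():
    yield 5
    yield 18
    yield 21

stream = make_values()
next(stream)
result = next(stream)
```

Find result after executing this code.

Step 1: make_values() creates a generator.
Step 2: next(stream) yields 5 (consumed and discarded).
Step 3: next(stream) yields 18, assigned to result.
Therefore result = 18.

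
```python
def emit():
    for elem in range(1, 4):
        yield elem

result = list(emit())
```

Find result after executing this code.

Step 1: The generator yields each value from range(1, 4).
Step 2: list() consumes all yields: [1, 2, 3].
Therefore result = [1, 2, 3].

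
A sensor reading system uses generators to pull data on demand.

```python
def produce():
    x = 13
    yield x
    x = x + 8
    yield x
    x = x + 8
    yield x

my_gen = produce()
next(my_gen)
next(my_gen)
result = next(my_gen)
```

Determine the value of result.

Step 1: Trace through generator execution:
  Yield 1: x starts at 13, yield 13
  Yield 2: x = 13 + 8 = 21, yield 21
  Yield 3: x = 21 + 8 = 29, yield 29
Step 2: First next() gets 13, second next() gets the second value, third next() yields 29.
Therefore result = 29.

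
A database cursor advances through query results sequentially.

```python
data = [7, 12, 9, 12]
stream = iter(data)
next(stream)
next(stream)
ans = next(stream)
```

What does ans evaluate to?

Step 1: Create iterator over [7, 12, 9, 12].
Step 2: next() consumes 7.
Step 3: next() consumes 12.
Step 4: next() returns 9.
Therefore ans = 9.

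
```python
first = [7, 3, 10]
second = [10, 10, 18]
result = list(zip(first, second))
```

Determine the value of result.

Step 1: zip pairs elements at same index:
  Index 0: (7, 10)
  Index 1: (3, 10)
  Index 2: (10, 18)
Therefore result = [(7, 10), (3, 10), (10, 18)].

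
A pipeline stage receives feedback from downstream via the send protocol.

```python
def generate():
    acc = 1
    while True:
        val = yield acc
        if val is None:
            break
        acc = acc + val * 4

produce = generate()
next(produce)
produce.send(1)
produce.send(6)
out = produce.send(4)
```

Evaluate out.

Step 1: next() -> yield acc=1.
Step 2: send(1) -> val=1, acc = 1 + 1*4 = 5, yield 5.
Step 3: send(6) -> val=6, acc = 5 + 6*4 = 29, yield 29.
Step 4: send(4) -> val=4, acc = 29 + 4*4 = 45, yield 45.
Therefore out = 45.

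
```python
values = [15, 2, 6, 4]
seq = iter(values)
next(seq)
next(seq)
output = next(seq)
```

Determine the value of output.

Step 1: Create iterator over [15, 2, 6, 4].
Step 2: next() consumes 15.
Step 3: next() consumes 2.
Step 4: next() returns 6.
Therefore output = 6.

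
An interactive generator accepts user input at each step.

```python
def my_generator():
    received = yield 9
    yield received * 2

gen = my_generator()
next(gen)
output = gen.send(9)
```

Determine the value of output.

Step 1: next(gen) advances to first yield, producing 9.
Step 2: send(9) resumes, received = 9.
Step 3: yield received * 2 = 9 * 2 = 18.
Therefore output = 18.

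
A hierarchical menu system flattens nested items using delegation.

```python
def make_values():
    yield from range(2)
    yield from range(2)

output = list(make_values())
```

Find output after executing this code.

Step 1: Trace yields in order:
  yield 0
  yield 1
  yield 0
  yield 1
Therefore output = [0, 1, 0, 1].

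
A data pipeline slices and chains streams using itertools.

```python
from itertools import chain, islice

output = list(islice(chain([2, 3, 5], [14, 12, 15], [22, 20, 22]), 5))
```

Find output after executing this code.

Step 1: chain([2, 3, 5], [14, 12, 15], [22, 20, 22]) = [2, 3, 5, 14, 12, 15, 22, 20, 22].
Step 2: islice takes first 5 elements: [2, 3, 5, 14, 12].
Therefore output = [2, 3, 5, 14, 12].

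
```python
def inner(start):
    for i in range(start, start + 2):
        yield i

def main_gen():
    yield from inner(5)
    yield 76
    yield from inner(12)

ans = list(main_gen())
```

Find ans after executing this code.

Step 1: main_gen() delegates to inner(5):
  yield 5
  yield 6
Step 2: yield 76
Step 3: Delegates to inner(12):
  yield 12
  yield 13
Therefore ans = [5, 6, 76, 12, 13].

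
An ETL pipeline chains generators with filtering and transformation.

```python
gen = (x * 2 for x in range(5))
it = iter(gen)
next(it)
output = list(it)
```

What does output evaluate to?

Step 1: Generator produces [0, 2, 4, 6, 8].
Step 2: next(it) consumes first element (0).
Step 3: list(it) collects remaining: [2, 4, 6, 8].
Therefore output = [2, 4, 6, 8].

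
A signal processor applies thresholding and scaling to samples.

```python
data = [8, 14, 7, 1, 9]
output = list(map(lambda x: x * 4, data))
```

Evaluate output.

Step 1: Apply lambda x: x * 4 to each element:
  8 -> 32
  14 -> 56
  7 -> 28
  1 -> 4
  9 -> 36
Therefore output = [32, 56, 28, 4, 36].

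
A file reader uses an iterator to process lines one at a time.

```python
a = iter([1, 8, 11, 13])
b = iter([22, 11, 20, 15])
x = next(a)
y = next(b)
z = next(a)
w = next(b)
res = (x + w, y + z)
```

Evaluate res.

Step 1: a iterates [1, 8, 11, 13], b iterates [22, 11, 20, 15].
Step 2: x = next(a) = 1, y = next(b) = 22.
Step 3: z = next(a) = 8, w = next(b) = 11.
Step 4: res = (1 + 11, 22 + 8) = (12, 30).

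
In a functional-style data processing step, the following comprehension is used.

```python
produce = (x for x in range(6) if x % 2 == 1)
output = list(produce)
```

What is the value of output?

Step 1: Filter range(6) keeping only odd values:
  x=0: even, excluded
  x=1: odd, included
  x=2: even, excluded
  x=3: odd, included
  x=4: even, excluded
  x=5: odd, included
Therefore output = [1, 3, 5].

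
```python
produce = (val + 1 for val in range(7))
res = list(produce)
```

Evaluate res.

Step 1: For each val in range(7), compute val+1:
  val=0: 0+1 = 1
  val=1: 1+1 = 2
  val=2: 2+1 = 3
  val=3: 3+1 = 4
  val=4: 4+1 = 5
  val=5: 5+1 = 6
  val=6: 6+1 = 7
Therefore res = [1, 2, 3, 4, 5, 6, 7].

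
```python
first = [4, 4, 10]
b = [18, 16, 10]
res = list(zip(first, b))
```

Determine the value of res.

Step 1: zip pairs elements at same index:
  Index 0: (4, 18)
  Index 1: (4, 16)
  Index 2: (10, 10)
Therefore res = [(4, 18), (4, 16), (10, 10)].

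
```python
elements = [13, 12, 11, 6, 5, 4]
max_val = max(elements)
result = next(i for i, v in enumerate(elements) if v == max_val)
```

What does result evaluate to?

Step 1: max([13, 12, 11, 6, 5, 4]) = 13.
Step 2: Find first index where value == 13:
  Index 0: 13 == 13, found!
Therefore result = 0.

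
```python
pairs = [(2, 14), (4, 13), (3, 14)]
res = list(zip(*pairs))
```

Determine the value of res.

Step 1: zip(*pairs) transposes: unzips [(2, 14), (4, 13), (3, 14)] into separate sequences.
Step 2: First elements: (2, 4, 3), second elements: (14, 13, 14).
Therefore res = [(2, 4, 3), (14, 13, 14)].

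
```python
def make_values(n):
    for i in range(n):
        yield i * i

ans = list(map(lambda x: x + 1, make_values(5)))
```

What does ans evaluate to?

Step 1: make_values(5) yields squares: [0, 1, 4, 9, 16].
Step 2: map adds 1 to each: [1, 2, 5, 10, 17].
Therefore ans = [1, 2, 5, 10, 17].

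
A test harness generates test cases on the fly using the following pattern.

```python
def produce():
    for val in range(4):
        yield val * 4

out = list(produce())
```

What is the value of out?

Step 1: For each val in range(4), yield val * 4:
  val=0: yield 0 * 4 = 0
  val=1: yield 1 * 4 = 4
  val=2: yield 2 * 4 = 8
  val=3: yield 3 * 4 = 12
Therefore out = [0, 4, 8, 12].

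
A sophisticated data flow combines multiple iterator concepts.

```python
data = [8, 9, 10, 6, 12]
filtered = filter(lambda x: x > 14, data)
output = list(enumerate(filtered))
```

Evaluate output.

Step 1: Filter [8, 9, 10, 6, 12] for > 14: [].
Step 2: enumerate re-indexes from 0: [].
Therefore output = [].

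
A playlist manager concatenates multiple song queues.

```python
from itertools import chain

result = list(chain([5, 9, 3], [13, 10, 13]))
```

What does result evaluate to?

Step 1: chain() concatenates iterables: [5, 9, 3] + [13, 10, 13].
Therefore result = [5, 9, 3, 13, 10, 13].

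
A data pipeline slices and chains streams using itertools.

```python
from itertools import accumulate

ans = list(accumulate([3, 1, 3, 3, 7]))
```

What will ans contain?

Step 1: accumulate computes running sums:
  + 3 = 3
  + 1 = 4
  + 3 = 7
  + 3 = 10
  + 7 = 17
Therefore ans = [3, 4, 7, 10, 17].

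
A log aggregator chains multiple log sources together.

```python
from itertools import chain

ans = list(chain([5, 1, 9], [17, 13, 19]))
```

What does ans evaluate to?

Step 1: chain() concatenates iterables: [5, 1, 9] + [17, 13, 19].
Therefore ans = [5, 1, 9, 17, 13, 19].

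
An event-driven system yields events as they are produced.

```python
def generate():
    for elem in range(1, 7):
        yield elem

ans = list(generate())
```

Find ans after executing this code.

Step 1: The generator yields each value from range(1, 7).
Step 2: list() consumes all yields: [1, 2, 3, 4, 5, 6].
Therefore ans = [1, 2, 3, 4, 5, 6].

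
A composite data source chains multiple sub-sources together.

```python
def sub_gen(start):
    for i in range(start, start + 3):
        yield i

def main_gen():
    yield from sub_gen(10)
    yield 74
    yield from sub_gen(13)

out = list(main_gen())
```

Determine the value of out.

Step 1: main_gen() delegates to sub_gen(10):
  yield 10
  yield 11
  yield 12
Step 2: yield 74
Step 3: Delegates to sub_gen(13):
  yield 13
  yield 14
  yield 15
Therefore out = [10, 11, 12, 74, 13, 14, 15].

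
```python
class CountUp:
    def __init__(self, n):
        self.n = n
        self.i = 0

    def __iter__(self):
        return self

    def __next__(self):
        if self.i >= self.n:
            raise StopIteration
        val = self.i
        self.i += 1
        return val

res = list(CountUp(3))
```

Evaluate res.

Step 1: CountUp(3) creates an iterator counting 0 to 2.
Step 2: list() consumes all values: [0, 1, 2].
Therefore res = [0, 1, 2].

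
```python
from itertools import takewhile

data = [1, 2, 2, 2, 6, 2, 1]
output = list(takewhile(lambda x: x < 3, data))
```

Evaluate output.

Step 1: takewhile stops at first element >= 3:
  1 < 3: take
  2 < 3: take
  2 < 3: take
  2 < 3: take
  6 >= 3: stop
Therefore output = [1, 2, 2, 2].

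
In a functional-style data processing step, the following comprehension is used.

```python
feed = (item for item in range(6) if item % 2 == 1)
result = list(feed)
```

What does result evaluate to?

Step 1: Filter range(6) keeping only odd values:
  item=0: even, excluded
  item=1: odd, included
  item=2: even, excluded
  item=3: odd, included
  item=4: even, excluded
  item=5: odd, included
Therefore result = [1, 3, 5].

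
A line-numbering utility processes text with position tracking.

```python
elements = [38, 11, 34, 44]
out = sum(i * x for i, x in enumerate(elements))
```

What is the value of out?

Step 1: Compute i * x for each (i, x) in enumerate([38, 11, 34, 44]):
  i=0, x=38: 0*38 = 0
  i=1, x=11: 1*11 = 11
  i=2, x=34: 2*34 = 68
  i=3, x=44: 3*44 = 132
Step 2: sum = 0 + 11 + 68 + 132 = 211.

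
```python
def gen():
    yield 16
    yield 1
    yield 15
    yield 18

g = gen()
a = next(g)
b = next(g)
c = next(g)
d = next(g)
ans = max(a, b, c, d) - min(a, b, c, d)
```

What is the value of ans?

Step 1: Create generator and consume all values:
  a = next(g) = 16
  b = next(g) = 1
  c = next(g) = 15
  d = next(g) = 18
Step 2: max = 18, min = 1, ans = 18 - 1 = 17.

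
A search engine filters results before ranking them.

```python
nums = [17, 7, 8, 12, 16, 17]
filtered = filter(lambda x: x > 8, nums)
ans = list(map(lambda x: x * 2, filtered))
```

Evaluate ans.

Step 1: Filter nums for elements > 8:
  17: kept
  7: removed
  8: removed
  12: kept
  16: kept
  17: kept
Step 2: Map x * 2 on filtered [17, 12, 16, 17]:
  17 -> 34
  12 -> 24
  16 -> 32
  17 -> 34
Therefore ans = [34, 24, 32, 34].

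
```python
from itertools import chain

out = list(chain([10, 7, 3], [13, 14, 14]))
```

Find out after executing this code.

Step 1: chain() concatenates iterables: [10, 7, 3] + [13, 14, 14].
Therefore out = [10, 7, 3, 13, 14, 14].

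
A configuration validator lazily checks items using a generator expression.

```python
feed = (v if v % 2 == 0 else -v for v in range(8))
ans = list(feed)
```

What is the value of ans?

Step 1: For each v in range(8), yield v if even, else -v:
  v=0: even, yield 0
  v=1: odd, yield -1
  v=2: even, yield 2
  v=3: odd, yield -3
  v=4: even, yield 4
  v=5: odd, yield -5
  v=6: even, yield 6
  v=7: odd, yield -7
Therefore ans = [0, -1, 2, -3, 4, -5, 6, -7].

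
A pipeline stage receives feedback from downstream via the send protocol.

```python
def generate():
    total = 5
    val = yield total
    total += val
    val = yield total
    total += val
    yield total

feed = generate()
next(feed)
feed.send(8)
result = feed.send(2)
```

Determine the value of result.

Step 1: next() -> yield total=5.
Step 2: send(8) -> val=8, total = 5+8 = 13, yield 13.
Step 3: send(2) -> val=2, total = 13+2 = 15, yield 15.
Therefore result = 15.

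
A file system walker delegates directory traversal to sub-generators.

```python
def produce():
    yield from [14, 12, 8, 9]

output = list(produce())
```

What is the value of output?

Step 1: yield from delegates to the iterable, yielding each element.
Step 2: Collected values: [14, 12, 8, 9].
Therefore output = [14, 12, 8, 9].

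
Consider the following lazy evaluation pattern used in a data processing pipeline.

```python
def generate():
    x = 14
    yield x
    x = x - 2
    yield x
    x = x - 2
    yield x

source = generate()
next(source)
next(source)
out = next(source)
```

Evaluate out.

Step 1: Trace through generator execution:
  Yield 1: x starts at 14, yield 14
  Yield 2: x = 14 - 2 = 12, yield 12
  Yield 3: x = 12 - 2 = 10, yield 10
Step 2: First next() gets 14, second next() gets the second value, third next() yields 10.
Therefore out = 10.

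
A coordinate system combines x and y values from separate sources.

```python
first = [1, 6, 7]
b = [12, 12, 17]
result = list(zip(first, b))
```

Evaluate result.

Step 1: zip pairs elements at same index:
  Index 0: (1, 12)
  Index 1: (6, 12)
  Index 2: (7, 17)
Therefore result = [(1, 12), (6, 12), (7, 17)].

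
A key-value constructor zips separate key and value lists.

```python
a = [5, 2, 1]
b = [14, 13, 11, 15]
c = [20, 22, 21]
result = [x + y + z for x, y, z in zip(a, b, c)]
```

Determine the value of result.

Step 1: zip three lists (truncates to shortest, len=3):
  5 + 14 + 20 = 39
  2 + 13 + 22 = 37
  1 + 11 + 21 = 33
Therefore result = [39, 37, 33].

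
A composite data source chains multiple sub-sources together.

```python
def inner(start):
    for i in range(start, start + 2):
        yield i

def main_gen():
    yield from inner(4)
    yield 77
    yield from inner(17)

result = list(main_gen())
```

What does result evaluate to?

Step 1: main_gen() delegates to inner(4):
  yield 4
  yield 5
Step 2: yield 77
Step 3: Delegates to inner(17):
  yield 17
  yield 18
Therefore result = [4, 5, 77, 17, 18].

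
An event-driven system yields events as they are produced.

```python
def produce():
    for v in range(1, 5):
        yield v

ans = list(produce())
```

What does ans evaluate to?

Step 1: The generator yields each value from range(1, 5).
Step 2: list() consumes all yields: [1, 2, 3, 4].
Therefore ans = [1, 2, 3, 4].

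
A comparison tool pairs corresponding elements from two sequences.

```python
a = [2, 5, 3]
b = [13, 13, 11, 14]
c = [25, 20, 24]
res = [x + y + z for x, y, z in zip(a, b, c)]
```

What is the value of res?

Step 1: zip three lists (truncates to shortest, len=3):
  2 + 13 + 25 = 40
  5 + 13 + 20 = 38
  3 + 11 + 24 = 38
Therefore res = [40, 38, 38].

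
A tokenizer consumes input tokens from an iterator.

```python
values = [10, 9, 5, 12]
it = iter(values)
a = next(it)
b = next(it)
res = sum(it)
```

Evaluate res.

Step 1: Create iterator over [10, 9, 5, 12].
Step 2: a = next() = 10, b = next() = 9.
Step 3: sum() of remaining [5, 12] = 17.
Therefore res = 17.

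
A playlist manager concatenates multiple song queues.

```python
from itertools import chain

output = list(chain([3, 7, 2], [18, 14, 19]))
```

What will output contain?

Step 1: chain() concatenates iterables: [3, 7, 2] + [18, 14, 19].
Therefore output = [3, 7, 2, 18, 14, 19].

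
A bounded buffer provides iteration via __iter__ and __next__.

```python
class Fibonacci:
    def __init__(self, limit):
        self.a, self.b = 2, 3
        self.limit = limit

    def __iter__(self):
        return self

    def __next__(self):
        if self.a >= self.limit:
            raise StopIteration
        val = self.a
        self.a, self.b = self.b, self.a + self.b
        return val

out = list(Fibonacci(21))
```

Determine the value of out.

Step 1: Fibonacci-like sequence (a=2, b=3) until >= 21:
  Yield 2, then a,b = 3,5
  Yield 3, then a,b = 5,8
  Yield 5, then a,b = 8,13
  Yield 8, then a,b = 13,21
  Yield 13, then a,b = 21,34
Step 2: 21 >= 21, stop.
Therefore out = [2, 3, 5, 8, 13].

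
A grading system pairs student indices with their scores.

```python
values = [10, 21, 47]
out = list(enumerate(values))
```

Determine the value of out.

Step 1: enumerate pairs each element with its index:
  (0, 10)
  (1, 21)
  (2, 47)
Therefore out = [(0, 10), (1, 21), (2, 47)].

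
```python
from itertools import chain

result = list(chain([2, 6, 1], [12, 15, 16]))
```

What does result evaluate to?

Step 1: chain() concatenates iterables: [2, 6, 1] + [12, 15, 16].
Therefore result = [2, 6, 1, 12, 15, 16].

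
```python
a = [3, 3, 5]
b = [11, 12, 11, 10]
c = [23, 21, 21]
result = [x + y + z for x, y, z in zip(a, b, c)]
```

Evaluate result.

Step 1: zip three lists (truncates to shortest, len=3):
  3 + 11 + 23 = 37
  3 + 12 + 21 = 36
  5 + 11 + 21 = 37
Therefore result = [37, 36, 37].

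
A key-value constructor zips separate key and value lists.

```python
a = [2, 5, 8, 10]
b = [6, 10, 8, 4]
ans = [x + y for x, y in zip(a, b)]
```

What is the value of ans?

Step 1: Add corresponding elements:
  2 + 6 = 8
  5 + 10 = 15
  8 + 8 = 16
  10 + 4 = 14
Therefore ans = [8, 15, 16, 14].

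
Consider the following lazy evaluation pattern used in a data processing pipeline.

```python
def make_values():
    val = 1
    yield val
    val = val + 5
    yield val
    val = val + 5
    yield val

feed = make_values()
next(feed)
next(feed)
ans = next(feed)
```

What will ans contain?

Step 1: Trace through generator execution:
  Yield 1: val starts at 1, yield 1
  Yield 2: val = 1 + 5 = 6, yield 6
  Yield 3: val = 6 + 5 = 11, yield 11
Step 2: First next() gets 1, second next() gets the second value, third next() yields 11.
Therefore ans = 11.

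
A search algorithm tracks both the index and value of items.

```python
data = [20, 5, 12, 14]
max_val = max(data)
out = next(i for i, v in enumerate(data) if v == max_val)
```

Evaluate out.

Step 1: max([20, 5, 12, 14]) = 20.
Step 2: Find first index where value == 20:
  Index 0: 20 == 20, found!
Therefore out = 0.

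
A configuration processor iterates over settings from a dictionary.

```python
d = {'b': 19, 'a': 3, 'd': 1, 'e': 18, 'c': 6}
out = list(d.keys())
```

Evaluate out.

Step 1: d.keys() returns the dictionary keys in insertion order.
Therefore out = ['b', 'a', 'd', 'e', 'c'].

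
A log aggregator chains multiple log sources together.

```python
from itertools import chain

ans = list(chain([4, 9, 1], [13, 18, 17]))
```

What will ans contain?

Step 1: chain() concatenates iterables: [4, 9, 1] + [13, 18, 17].
Therefore ans = [4, 9, 1, 13, 18, 17].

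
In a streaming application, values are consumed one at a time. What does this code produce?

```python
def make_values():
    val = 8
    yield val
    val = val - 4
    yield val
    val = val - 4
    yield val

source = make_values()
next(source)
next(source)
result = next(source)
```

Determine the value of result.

Step 1: Trace through generator execution:
  Yield 1: val starts at 8, yield 8
  Yield 2: val = 8 - 4 = 4, yield 4
  Yield 3: val = 4 - 4 = 0, yield 0
Step 2: First next() gets 8, second next() gets the second value, third next() yields 0.
Therefore result = 0.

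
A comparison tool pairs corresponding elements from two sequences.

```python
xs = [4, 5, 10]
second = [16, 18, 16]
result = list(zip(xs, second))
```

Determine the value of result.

Step 1: zip pairs elements at same index:
  Index 0: (4, 16)
  Index 1: (5, 18)
  Index 2: (10, 16)
Therefore result = [(4, 16), (5, 18), (10, 16)].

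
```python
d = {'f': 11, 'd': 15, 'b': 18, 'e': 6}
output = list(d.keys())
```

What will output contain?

Step 1: d.keys() returns the dictionary keys in insertion order.
Therefore output = ['f', 'd', 'b', 'e'].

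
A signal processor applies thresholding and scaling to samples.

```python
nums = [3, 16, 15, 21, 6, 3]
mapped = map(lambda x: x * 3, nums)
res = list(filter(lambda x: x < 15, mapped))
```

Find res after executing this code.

Step 1: Map x * 3:
  3 -> 9
  16 -> 48
  15 -> 45
  21 -> 63
  6 -> 18
  3 -> 9
Step 2: Filter for < 15:
  9: kept
  48: removed
  45: removed
  63: removed
  18: removed
  9: kept
Therefore res = [9, 9].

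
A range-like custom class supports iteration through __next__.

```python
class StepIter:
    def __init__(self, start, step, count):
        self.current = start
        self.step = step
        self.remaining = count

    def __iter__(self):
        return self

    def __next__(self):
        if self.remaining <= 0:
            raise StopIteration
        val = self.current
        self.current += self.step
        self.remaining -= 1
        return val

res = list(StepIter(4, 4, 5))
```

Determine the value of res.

Step 1: StepIter starts at 4, increments by 4, for 5 steps:
  Yield 4, then current += 4
  Yield 8, then current += 4
  Yield 12, then current += 4
  Yield 16, then current += 4
  Yield 20, then current += 4
Therefore res = [4, 8, 12, 16, 20].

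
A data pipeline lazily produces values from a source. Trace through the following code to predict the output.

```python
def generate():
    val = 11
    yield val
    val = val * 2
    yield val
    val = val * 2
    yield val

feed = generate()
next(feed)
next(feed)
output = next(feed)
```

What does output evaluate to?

Step 1: Trace through generator execution:
  Yield 1: val starts at 11, yield 11
  Yield 2: val = 11 * 2 = 22, yield 22
  Yield 3: val = 22 * 2 = 44, yield 44
Step 2: First next() gets 11, second next() gets the second value, third next() yields 44.
Therefore output = 44.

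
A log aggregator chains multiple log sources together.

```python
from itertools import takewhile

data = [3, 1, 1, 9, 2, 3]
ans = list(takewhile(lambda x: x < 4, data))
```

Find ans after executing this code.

Step 1: takewhile stops at first element >= 4:
  3 < 4: take
  1 < 4: take
  1 < 4: take
  9 >= 4: stop
Therefore ans = [3, 1, 1].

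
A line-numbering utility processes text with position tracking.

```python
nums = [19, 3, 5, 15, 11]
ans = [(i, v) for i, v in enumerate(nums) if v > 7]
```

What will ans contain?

Step 1: Filter enumerate([19, 3, 5, 15, 11]) keeping v > 7:
  (0, 19): 19 > 7, included
  (1, 3): 3 <= 7, excluded
  (2, 5): 5 <= 7, excluded
  (3, 15): 15 > 7, included
  (4, 11): 11 > 7, included
Therefore ans = [(0, 19), (3, 15), (4, 11)].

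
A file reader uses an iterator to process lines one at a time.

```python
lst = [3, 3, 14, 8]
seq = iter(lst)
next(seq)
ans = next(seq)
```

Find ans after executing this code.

Step 1: Create iterator over [3, 3, 14, 8].
Step 2: next() consumes 3.
Step 3: next() returns 3.
Therefore ans = 3.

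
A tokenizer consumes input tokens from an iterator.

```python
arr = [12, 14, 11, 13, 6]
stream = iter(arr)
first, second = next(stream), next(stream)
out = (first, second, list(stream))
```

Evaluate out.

Step 1: Create iterator over [12, 14, 11, 13, 6].
Step 2: first = 12, second = 14.
Step 3: Remaining elements: [11, 13, 6].
Therefore out = (12, 14, [11, 13, 6]).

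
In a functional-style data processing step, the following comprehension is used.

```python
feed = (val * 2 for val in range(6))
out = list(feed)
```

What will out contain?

Step 1: For each val in range(6), compute val*2:
  val=0: 0*2 = 0
  val=1: 1*2 = 2
  val=2: 2*2 = 4
  val=3: 3*2 = 6
  val=4: 4*2 = 8
  val=5: 5*2 = 10
Therefore out = [0, 2, 4, 6, 8, 10].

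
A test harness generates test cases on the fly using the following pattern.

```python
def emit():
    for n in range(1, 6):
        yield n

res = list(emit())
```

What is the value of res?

Step 1: The generator yields each value from range(1, 6).
Step 2: list() consumes all yields: [1, 2, 3, 4, 5].
Therefore res = [1, 2, 3, 4, 5].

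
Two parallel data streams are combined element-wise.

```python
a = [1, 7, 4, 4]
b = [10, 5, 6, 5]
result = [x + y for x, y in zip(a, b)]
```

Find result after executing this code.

Step 1: Add corresponding elements:
  1 + 10 = 11
  7 + 5 = 12
  4 + 6 = 10
  4 + 5 = 9
Therefore result = [11, 12, 10, 9].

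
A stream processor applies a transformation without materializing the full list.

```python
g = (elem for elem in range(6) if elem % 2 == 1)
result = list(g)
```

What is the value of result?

Step 1: Filter range(6) keeping only odd values:
  elem=0: even, excluded
  elem=1: odd, included
  elem=2: even, excluded
  elem=3: odd, included
  elem=4: even, excluded
  elem=5: odd, included
Therefore result = [1, 3, 5].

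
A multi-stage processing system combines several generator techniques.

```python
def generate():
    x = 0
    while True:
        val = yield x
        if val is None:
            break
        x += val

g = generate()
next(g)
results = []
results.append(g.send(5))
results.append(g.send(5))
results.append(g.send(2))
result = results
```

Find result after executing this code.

Step 1: next(g) -> yield 0.
Step 2: send(5) -> x = 5, yield 5.
Step 3: send(5) -> x = 10, yield 10.
Step 4: send(2) -> x = 12, yield 12.
Therefore result = [5, 10, 12].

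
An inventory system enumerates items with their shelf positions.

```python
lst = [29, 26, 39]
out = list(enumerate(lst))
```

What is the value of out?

Step 1: enumerate pairs each element with its index:
  (0, 29)
  (1, 26)
  (2, 39)
Therefore out = [(0, 29), (1, 26), (2, 39)].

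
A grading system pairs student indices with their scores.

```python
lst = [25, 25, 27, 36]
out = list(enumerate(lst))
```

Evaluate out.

Step 1: enumerate pairs each element with its index:
  (0, 25)
  (1, 25)
  (2, 27)
  (3, 36)
Therefore out = [(0, 25), (1, 25), (2, 27), (3, 36)].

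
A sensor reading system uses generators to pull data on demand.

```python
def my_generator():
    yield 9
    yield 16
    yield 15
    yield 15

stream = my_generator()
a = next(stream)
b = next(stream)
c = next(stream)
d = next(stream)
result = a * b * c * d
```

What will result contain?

Step 1: Create generator and consume all values:
  a = next(stream) = 9
  b = next(stream) = 16
  c = next(stream) = 15
  d = next(stream) = 15
Step 2: result = 9 * 16 * 15 * 15 = 32400.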